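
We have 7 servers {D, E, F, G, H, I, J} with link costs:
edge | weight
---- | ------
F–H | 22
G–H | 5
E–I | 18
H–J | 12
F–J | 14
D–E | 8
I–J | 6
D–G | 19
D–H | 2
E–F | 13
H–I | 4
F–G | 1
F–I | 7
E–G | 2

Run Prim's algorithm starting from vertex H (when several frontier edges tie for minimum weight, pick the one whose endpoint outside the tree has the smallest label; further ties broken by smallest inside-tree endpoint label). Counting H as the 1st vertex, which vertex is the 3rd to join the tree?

I

Prim's algorithm from H:
Step 1: cheapest edge leaving the tree is D–H (2); add D.
Step 2: cheapest edge leaving the tree is H–I (4); add I.
Step 3: cheapest edge leaving the tree is G–H (5); add G.
Step 4: cheapest edge leaving the tree is F–G (1); add F.
Step 5: cheapest edge leaving the tree is E–G (2); add E.
Step 6: cheapest edge leaving the tree is I–J (6); add J.
Vertex order: H, D, I, G, F, E, J. The 3rd vertex is I.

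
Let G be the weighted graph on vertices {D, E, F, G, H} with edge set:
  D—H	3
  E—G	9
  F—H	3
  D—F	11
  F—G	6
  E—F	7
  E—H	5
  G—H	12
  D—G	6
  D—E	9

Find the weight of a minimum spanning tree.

17

Sort edges by weight, then run Kruskal:
D—H (3): add. Components now {D,H} {E} {F} {G}
F—H (3): add. Components now {D,F,H} {E} {G}
E—H (5): add. Components now {D,E,F,H} {G}
D—G (6): add. Components now {D,E,F,G,H}
MST edges: D—H, F—H, E—H, D—G; total weight 3+3+5+6 = 17.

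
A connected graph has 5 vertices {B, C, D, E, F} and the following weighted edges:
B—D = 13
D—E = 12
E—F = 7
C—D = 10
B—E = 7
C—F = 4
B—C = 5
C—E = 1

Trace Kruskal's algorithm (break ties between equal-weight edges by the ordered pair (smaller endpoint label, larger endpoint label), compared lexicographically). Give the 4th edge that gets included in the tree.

C-D

Kruskal's algorithm — process edges by increasing weight (ties by edge label):
C—E (1): add — endpoints in different components.
C—F (4): add — endpoints in different components.
B—C (5): add — endpoints in different components.
B—E (7): skip — B and E already connected.
E—F (7): skip — E and F already connected.
C—D (10): add — endpoints in different components.
The 4th edge added is C—D.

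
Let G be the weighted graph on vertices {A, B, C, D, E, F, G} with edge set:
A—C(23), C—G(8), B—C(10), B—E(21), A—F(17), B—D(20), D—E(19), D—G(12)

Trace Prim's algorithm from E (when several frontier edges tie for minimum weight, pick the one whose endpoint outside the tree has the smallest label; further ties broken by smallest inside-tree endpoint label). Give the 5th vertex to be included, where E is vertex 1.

B

Prim's algorithm from E:
Step 1: cheapest edge leaving the tree is D—E (19); add D.
Step 2: cheapest edge leaving the tree is D—G (12); add G.
Step 3: cheapest edge leaving the tree is C—G (8); add C.
Step 4: cheapest edge leaving the tree is B—C (10); add B.
Step 5: cheapest edge leaving the tree is A—C (23); add A.
Step 6: cheapest edge leaving the tree is A—F (17); add F.
Vertex order: E, D, G, C, B, A, F. The 5th vertex is B.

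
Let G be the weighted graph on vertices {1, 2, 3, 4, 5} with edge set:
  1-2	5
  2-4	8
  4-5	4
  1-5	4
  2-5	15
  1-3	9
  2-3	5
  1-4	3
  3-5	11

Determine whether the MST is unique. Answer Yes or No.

Sort edges by weight, then run Kruskal:
1-4 (3): add — endpoints in different components.
1-5 (4): add — endpoints in different components.
4-5 (4): skip — 4 and 5 already connected.
1-2 (5): add — endpoints in different components.
2-3 (5): add — endpoints in different components.
Non-tree edge 4-5 has weight 4, equal to the heaviest edge on its tree cycle — swapping gives another MST of the same weight. Not unique.

No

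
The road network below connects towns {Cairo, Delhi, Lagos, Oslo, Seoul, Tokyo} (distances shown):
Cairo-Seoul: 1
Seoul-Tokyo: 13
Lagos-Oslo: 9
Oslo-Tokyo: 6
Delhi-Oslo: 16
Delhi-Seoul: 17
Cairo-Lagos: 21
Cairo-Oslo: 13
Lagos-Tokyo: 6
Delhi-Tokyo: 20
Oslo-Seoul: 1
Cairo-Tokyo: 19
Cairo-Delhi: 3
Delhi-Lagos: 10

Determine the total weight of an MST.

17

Grow the tree from Oslo using Prim:
Step 1: frontier [Oslo-Seoul 1, Oslo-Tokyo 6, Lagos-Oslo 9, Cairo-Oslo 13, Delhi-Oslo 16] → take Oslo-Seoul (1); add Seoul.
Step 2: frontier [Oslo-Tokyo 6, Lagos-Oslo 9, Cairo-Oslo 13, Delhi-Oslo 16, Cairo-Seoul 1, Seoul-Tokyo 13, Delhi-Seoul 17] → take Cairo-Seoul (1); add Cairo.
Step 3: frontier [Cairo-Delhi 3, Cairo-Tokyo 19, Cairo-Lagos 21, Oslo-Tokyo 6, Lagos-Oslo 9, Delhi-Oslo 16, Seoul-Tokyo 13, Delhi-Seoul 17] → take Cairo-Delhi (3); add Delhi.
Step 4: frontier [Cairo-Tokyo 19, Cairo-Lagos 21, Delhi-Lagos 10, Delhi-Tokyo 20, Oslo-Tokyo 6, Lagos-Oslo 9, Seoul-Tokyo 13] → take Oslo-Tokyo (6); add Tokyo.
Step 5: frontier [Cairo-Lagos 21, Delhi-Lagos 10, Lagos-Oslo 9, Lagos-Tokyo 6] → take Lagos-Tokyo (6); add Lagos.
MST edges: Oslo-Seoul, Cairo-Seoul, Cairo-Delhi, Oslo-Tokyo, Lagos-Tokyo; total weight 1+1+3+6+6 = 17.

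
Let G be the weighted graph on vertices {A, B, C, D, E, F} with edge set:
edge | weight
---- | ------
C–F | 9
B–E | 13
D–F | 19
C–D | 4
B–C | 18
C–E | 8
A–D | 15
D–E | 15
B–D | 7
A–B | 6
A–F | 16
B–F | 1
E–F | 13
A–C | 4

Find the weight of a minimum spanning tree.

Prim's algorithm from F:
Step 1: frontier [B–F 1, C–F 9, E–F 13, A–F 16, D–F 19] → take B–F (1); add B.
Step 2: frontier [A–B 6, B–D 7, B–E 13, B–C 18, C–F 9, E–F 13, A–F 16, D–F 19] → take A–B (6); add A.
Step 3: frontier [A–C 4, A–D 15, B–D 7, B–E 13, B–C 18, C–F 9, E–F 13, D–F 19] → take A–C (4); add C.
Step 4: frontier [A–D 15, B–D 7, B–E 13, C–D 4, C–E 8, E–F 13, D–F 19] → take C–D (4); add D.
Step 5: frontier [B–E 13, C–E 8, D–E 15, E–F 13] → take C–E (8); add E.
MST edges: B–F, A–B, A–C, C–D, C–E; total weight 1+6+4+4+8 = 23.

23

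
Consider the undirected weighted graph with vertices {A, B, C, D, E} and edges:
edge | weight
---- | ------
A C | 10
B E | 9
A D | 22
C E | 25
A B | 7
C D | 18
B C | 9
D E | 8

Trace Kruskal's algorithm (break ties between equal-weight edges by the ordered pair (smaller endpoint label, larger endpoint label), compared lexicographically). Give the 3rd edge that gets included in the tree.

B-C

Kruskal: consider edges lightest-first.
A B (7): add. Components now {A,B} {C} {D} {E}
D E (8): add. Components now {A,B} {C} {D,E}
B C (9): add. Components now {A,B,C} {D,E}
B E (9): add. Components now {A,B,C,D,E}
The 3rd edge added is B C.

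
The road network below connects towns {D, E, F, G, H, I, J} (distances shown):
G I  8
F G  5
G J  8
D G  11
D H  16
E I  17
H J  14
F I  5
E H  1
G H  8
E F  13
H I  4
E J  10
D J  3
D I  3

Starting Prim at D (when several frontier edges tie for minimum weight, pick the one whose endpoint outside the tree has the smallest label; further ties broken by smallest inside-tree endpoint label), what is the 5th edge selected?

Prim, starting at D.
Step 1: cheapest edge leaving the tree is D I (3); add I.
Step 2: cheapest edge leaving the tree is D J (3); add J.
Step 3: cheapest edge leaving the tree is H I (4); add H.
Step 4: cheapest edge leaving the tree is E H (1); add E.
Step 5: cheapest edge leaving the tree is F I (5); add F.
Step 6: cheapest edge leaving the tree is F G (5); add G.
The 5th edge added is F I.

F-I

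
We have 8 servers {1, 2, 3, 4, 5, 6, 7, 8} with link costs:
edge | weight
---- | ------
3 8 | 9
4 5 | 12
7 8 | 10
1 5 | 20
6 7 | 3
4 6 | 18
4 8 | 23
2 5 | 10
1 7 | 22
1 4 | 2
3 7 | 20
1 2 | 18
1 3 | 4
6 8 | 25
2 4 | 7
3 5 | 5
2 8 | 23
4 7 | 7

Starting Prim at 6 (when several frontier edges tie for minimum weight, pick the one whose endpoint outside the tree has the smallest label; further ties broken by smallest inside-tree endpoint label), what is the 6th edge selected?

2-4

Prim, starting at 6.
Step 1: cheapest edge leaving the tree is 6 7 (3); add 7.
Step 2: cheapest edge leaving the tree is 4 7 (7); add 4.
Step 3: cheapest edge leaving the tree is 1 4 (2); add 1.
Step 4: cheapest edge leaving the tree is 1 3 (4); add 3.
Step 5: cheapest edge leaving the tree is 3 5 (5); add 5.
Step 6: cheapest edge leaving the tree is 2 4 (7); add 2.
Step 7: cheapest edge leaving the tree is 3 8 (9); add 8.
The 6th edge added is 2 4.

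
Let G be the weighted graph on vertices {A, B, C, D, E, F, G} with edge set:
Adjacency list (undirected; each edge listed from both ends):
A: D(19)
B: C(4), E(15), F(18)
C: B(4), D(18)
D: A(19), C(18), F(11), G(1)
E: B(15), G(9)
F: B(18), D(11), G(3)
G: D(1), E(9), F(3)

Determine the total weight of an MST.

51

Kruskal: consider edges lightest-first.
D G (1): add — endpoints in different components.
F G (3): add — endpoints in different components.
B C (4): add — endpoints in different components.
E G (9): add — endpoints in different components.
D F (11): skip — D and F already connected.
B E (15): add — endpoints in different components.
B F (18): skip — B and F already connected.
C D (18): skip — C and D already connected.
A D (19): add — endpoints in different components.
MST edges: D G, F G, B C, E G, B E, A D; total weight 1+3+4+9+15+19 = 51.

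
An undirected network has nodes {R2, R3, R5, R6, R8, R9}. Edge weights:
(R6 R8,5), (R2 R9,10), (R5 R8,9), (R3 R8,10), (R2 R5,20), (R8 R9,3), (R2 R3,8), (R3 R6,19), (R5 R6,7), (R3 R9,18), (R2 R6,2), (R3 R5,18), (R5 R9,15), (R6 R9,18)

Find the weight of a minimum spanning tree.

25

Prim, starting at R9.
Step 1: frontier [R8 R9 3, R2 R9 10, R5 R9 15, R3 R9 18, R6 R9 18] → take R8 R9 (3); add R8.
Step 2: frontier [R6 R8 5, R5 R8 9, R3 R8 10, R2 R9 10, R5 R9 15, R3 R9 18, R6 R9 18] → take R6 R8 (5); add R6.
Step 3: frontier [R2 R6 2, R5 R6 7, R3 R6 19, R5 R8 9, R3 R8 10, R2 R9 10, R5 R9 15, R3 R9 18] → take R2 R6 (2); add R2.
Step 4: frontier [R2 R3 8, R2 R5 20, R5 R6 7, R3 R6 19, R5 R8 9, R3 R8 10, R5 R9 15, R3 R9 18] → take R5 R6 (7); add R5.
Step 5: frontier [R2 R3 8, R3 R5 18, R3 R6 19, R3 R8 10, R3 R9 18] → take R2 R3 (8); add R3.
MST edges: R8 R9, R6 R8, R2 R6, R5 R6, R2 R3; total weight 3+5+2+7+8 = 25.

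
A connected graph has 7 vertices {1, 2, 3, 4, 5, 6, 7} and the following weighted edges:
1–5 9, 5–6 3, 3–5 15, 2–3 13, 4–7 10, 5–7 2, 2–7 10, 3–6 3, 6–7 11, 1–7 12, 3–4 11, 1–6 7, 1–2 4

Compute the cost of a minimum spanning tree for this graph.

29

Prim's algorithm from 5:
Step 1: cheapest edge leaving the tree is 5–7 (2); add 7.
Step 2: cheapest edge leaving the tree is 5–6 (3); add 6.
Step 3: cheapest edge leaving the tree is 3–6 (3); add 3.
Step 4: cheapest edge leaving the tree is 1–6 (7); add 1.
Step 5: cheapest edge leaving the tree is 1–2 (4); add 2.
Step 6: cheapest edge leaving the tree is 4–7 (10); add 4.
MST edges: 5–7, 5–6, 3–6, 1–6, 1–2, 4–7; total weight 2+3+3+7+4+10 = 29.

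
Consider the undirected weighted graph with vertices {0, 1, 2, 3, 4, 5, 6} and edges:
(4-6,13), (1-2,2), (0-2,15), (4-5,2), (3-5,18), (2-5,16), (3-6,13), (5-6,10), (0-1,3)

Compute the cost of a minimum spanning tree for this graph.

46

Sort edges by weight, then run Kruskal:
1-2 (2): add — endpoints in different components.
4-5 (2): add — endpoints in different components.
0-1 (3): add — endpoints in different components.
5-6 (10): add — endpoints in different components.
3-6 (13): add — endpoints in different components.
4-6 (13): skip — 4 and 6 already connected.
0-2 (15): skip — 0 and 2 already connected.
2-5 (16): add — endpoints in different components.
MST edges: 1-2, 4-5, 0-1, 5-6, 3-6, 2-5; total weight 2+2+3+10+13+16 = 46.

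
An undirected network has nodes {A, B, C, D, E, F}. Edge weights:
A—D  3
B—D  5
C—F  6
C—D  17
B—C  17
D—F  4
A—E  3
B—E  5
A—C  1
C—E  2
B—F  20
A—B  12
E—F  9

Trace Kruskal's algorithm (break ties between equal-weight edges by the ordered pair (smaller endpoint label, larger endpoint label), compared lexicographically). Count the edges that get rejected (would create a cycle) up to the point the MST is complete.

1

Kruskal's algorithm — process edges by increasing weight (ties by edge label):
A—C (1): add. Components now {A,C} {B} {D} {E} {F}
C—E (2): add. Components now {A,C,E} {B} {D} {F}
A—D (3): add. Components now {A,C,D,E} {B} {F}
A—E (3): skip — A and E already connected.
D—F (4): add. Components now {A,C,D,E,F} {B}
B—D (5): add. Components now {A,B,C,D,E,F}
Edges rejected before the tree was complete: 1.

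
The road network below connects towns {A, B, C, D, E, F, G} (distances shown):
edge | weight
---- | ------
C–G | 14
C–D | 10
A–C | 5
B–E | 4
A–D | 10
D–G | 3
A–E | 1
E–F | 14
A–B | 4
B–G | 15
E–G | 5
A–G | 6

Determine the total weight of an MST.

Kruskal's algorithm — process edges by increasing weight (ties by edge label):
A–E (1): add. Components now {A,E} {B} {C} {D} {F} {G}
D–G (3): add. Components now {A,E} {B} {C} {D,G} {F}
A–B (4): add. Components now {A,B,E} {C} {D,G} {F}
B–E (4): skip — B and E already connected.
A–C (5): add. Components now {A,B,C,E} {D,G} {F}
E–G (5): add. Components now {A,B,C,D,E,G} {F}
A–G (6): skip — A and G already connected.
A–D (10): skip — A and D already connected.
C–D (10): skip — C and D already connected.
C–G (14): skip — C and G already connected.
E–F (14): add. Components now {A,B,C,D,E,F,G}
MST edges: A–E, D–G, A–B, A–C, E–G, E–F; total weight 1+3+4+5+5+14 = 32.

32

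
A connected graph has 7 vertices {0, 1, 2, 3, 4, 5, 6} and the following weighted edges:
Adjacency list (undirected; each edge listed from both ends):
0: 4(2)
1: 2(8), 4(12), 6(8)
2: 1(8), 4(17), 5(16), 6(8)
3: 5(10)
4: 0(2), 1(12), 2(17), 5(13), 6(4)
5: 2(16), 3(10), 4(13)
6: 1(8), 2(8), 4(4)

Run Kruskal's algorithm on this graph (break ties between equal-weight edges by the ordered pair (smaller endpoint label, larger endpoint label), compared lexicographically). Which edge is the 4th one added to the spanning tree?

1-6

Sort edges by weight, then run Kruskal:
0—4 (2): add — endpoints in different components.
4—6 (4): add — endpoints in different components.
1—2 (8): add — endpoints in different components.
1—6 (8): add — endpoints in different components.
2—6 (8): skip — 2 and 6 already connected.
3—5 (10): add — endpoints in different components.
1—4 (12): skip — 1 and 4 already connected.
4—5 (13): add — endpoints in different components.
The 4th edge added is 1—6.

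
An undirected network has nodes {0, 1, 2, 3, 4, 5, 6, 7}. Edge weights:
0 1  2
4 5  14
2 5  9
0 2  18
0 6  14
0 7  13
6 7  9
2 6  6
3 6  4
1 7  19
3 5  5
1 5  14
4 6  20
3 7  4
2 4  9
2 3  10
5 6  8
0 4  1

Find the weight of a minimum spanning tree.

31

Prim's algorithm from 7:
Step 1: cheapest edge leaving the tree is 3 7 (4); add 3.
Step 2: cheapest edge leaving the tree is 3 6 (4); add 6.
Step 3: cheapest edge leaving the tree is 3 5 (5); add 5.
Step 4: cheapest edge leaving the tree is 2 6 (6); add 2.
Step 5: cheapest edge leaving the tree is 2 4 (9); add 4.
Step 6: cheapest edge leaving the tree is 0 4 (1); add 0.
Step 7: cheapest edge leaving the tree is 0 1 (2); add 1.
MST edges: 3 7, 3 6, 3 5, 2 6, 2 4, 0 4, 0 1; total weight 4+4+5+6+9+1+2 = 31.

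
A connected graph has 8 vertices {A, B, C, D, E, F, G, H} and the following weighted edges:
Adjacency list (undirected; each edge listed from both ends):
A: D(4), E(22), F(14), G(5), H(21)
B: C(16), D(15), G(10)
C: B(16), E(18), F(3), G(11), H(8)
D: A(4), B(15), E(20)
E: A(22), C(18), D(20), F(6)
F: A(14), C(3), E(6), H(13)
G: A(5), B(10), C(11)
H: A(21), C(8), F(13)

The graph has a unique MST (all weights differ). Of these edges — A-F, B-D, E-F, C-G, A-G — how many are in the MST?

Kruskal's algorithm — process edges by increasing weight (ties by edge label):
C-F (3): add — endpoints in different components.
A-D (4): add — endpoints in different components.
A-G (5): add — endpoints in different components.
E-F (6): add — endpoints in different components.
C-H (8): add — endpoints in different components.
B-G (10): add — endpoints in different components.
C-G (11): add — endpoints in different components.
MST edge set: {C-F, A-D, A-G, E-F, C-H, B-G, C-G}.
Of the listed edges, {E-F, C-G, A-G} are in the MST → 3.

3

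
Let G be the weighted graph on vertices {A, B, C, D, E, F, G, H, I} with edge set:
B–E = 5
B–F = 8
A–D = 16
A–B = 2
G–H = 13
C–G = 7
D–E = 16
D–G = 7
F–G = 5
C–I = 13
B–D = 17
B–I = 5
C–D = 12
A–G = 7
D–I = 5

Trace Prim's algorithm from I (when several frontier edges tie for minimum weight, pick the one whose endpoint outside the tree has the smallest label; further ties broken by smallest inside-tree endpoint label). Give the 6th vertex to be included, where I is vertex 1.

Grow the tree from I using Prim:
Step 1: cheapest edge leaving the tree is B–I (5); add B.
Step 2: cheapest edge leaving the tree is A–B (2); add A.
Step 3: cheapest edge leaving the tree is D–I (5); add D.
Step 4: cheapest edge leaving the tree is B–E (5); add E.
Step 5: cheapest edge leaving the tree is A–G (7); add G.
Step 6: cheapest edge leaving the tree is F–G (5); add F.
Step 7: cheapest edge leaving the tree is C–G (7); add C.
Step 8: cheapest edge leaving the tree is G–H (13); add H.
Vertex order: I, B, A, D, E, G, F, C, H. The 6th vertex is G.

G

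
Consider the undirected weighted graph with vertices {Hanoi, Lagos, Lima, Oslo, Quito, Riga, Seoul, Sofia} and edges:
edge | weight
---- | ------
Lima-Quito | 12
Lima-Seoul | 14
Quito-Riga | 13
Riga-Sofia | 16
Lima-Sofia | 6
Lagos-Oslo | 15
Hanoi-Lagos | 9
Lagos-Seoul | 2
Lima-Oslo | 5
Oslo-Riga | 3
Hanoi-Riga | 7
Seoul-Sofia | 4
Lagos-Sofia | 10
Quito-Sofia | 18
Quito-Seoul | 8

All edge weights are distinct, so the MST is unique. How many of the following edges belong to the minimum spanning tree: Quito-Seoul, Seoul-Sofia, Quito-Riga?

Kruskal: consider edges lightest-first.
Lagos-Seoul (2): add — endpoints in different components.
Oslo-Riga (3): add — endpoints in different components.
Seoul-Sofia (4): add — endpoints in different components.
Lima-Oslo (5): add — endpoints in different components.
Lima-Sofia (6): add — endpoints in different components.
Hanoi-Riga (7): add — endpoints in different components.
Quito-Seoul (8): add — endpoints in different components.
MST edge set: {Lagos-Seoul, Oslo-Riga, Seoul-Sofia, Lima-Oslo, Lima-Sofia, Hanoi-Riga, Quito-Seoul}.
Of the listed edges, {Quito-Seoul, Seoul-Sofia} are in the MST → 2.

2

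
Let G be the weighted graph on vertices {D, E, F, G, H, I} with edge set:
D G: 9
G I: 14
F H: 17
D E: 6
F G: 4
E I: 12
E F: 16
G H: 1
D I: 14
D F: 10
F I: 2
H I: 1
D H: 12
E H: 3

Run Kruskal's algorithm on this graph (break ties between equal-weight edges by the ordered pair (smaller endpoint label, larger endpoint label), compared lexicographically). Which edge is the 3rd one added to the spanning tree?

F-I

Kruskal's algorithm — process edges by increasing weight (ties by edge label):
G H (1): add. Components now {D} {E} {F} {G,H} {I}
H I (1): add. Components now {D} {E} {F} {G,H,I}
F I (2): add. Components now {D} {E} {F,G,H,I}
E H (3): add. Components now {D} {E,F,G,H,I}
F G (4): skip — F and G already connected.
D E (6): add. Components now {D,E,F,G,H,I}
The 3rd edge added is F I.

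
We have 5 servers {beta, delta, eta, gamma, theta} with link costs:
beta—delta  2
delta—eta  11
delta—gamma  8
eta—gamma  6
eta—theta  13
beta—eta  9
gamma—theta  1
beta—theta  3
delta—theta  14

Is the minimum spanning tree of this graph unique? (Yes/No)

Kruskal's algorithm — process edges by increasing weight (ties by edge label):
gamma—theta (1): add. Components now {delta} {beta} {eta} {gamma,theta}
beta—delta (2): add. Components now {beta,delta} {eta} {gamma,theta}
beta—theta (3): add. Components now {beta,delta,gamma,theta} {eta}
eta—gamma (6): add. Components now {beta,delta,eta,gamma,theta}
Every non-tree edge has weight strictly greater than the heaviest edge on the tree path between its endpoints, so the MST is unique.

Yes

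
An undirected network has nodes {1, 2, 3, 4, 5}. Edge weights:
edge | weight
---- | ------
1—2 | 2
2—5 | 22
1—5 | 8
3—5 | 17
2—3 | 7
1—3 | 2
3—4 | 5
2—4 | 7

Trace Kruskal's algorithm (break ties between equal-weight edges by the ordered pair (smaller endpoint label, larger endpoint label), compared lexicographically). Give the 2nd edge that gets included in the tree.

Sort edges by weight, then run Kruskal:
1—2 (2): add. Components now {1,2} {3} {4} {5}
1—3 (2): add. Components now {1,2,3} {4} {5}
3—4 (5): add. Components now {1,2,3,4} {5}
2—3 (7): skip — 2 and 3 already connected.
2—4 (7): skip — 2 and 4 already connected.
1—5 (8): add. Components now {1,2,3,4,5}
The 2nd edge added is 1—3.

1-3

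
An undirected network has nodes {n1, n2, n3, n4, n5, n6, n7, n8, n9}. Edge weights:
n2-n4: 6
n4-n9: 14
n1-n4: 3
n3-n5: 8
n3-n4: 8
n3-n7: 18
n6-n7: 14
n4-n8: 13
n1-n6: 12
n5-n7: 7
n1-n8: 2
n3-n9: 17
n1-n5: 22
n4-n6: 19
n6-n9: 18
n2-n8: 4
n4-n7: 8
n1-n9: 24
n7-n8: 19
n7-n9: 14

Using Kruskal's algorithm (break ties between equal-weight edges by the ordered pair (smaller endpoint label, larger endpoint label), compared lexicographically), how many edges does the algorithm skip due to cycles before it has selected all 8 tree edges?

3

Kruskal: consider edges lightest-first.
n1-n8 (2): add — endpoints in different components.
n1-n4 (3): add — endpoints in different components.
n2-n8 (4): add — endpoints in different components.
n2-n4 (6): skip — n4 and n2 already connected.
n5-n7 (7): add — endpoints in different components.
n3-n4 (8): add — endpoints in different components.
n3-n5 (8): add — endpoints in different components.
n4-n7 (8): skip — n4 and n7 already connected.
n1-n6 (12): add — endpoints in different components.
n4-n8 (13): skip — n4 and n8 already connected.
n4-n9 (14): add — endpoints in different components.
Edges rejected before the tree was complete: 3.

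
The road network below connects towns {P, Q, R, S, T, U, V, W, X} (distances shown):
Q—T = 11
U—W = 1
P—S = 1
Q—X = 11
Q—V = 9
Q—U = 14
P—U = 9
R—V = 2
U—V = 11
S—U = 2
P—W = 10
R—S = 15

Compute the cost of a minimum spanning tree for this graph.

Prim, starting at R.
Step 1: frontier [R—V 2, R—S 15] → take R—V (2); add V.
Step 2: frontier [R—S 15, Q—V 9, U—V 11] → take Q—V (9); add Q.
Step 3: frontier [Q—T 11, Q—X 11, Q—U 14, R—S 15, U—V 11] → take Q—T (11); add T.
Step 4: frontier [Q—X 11, Q—U 14, R—S 15, U—V 11] → take U—V (11); add U.
Step 5: frontier [Q—X 11, R—S 15, U—W 1, S—U 2, P—U 9] → take U—W (1); add W.
Step 6: frontier [Q—X 11, R—S 15, S—U 2, P—U 9, P—W 10] → take S—U (2); add S.
Step 7: frontier [Q—X 11, P—S 1, P—U 9, P—W 10] → take P—S (1); add P.
Step 8: frontier [Q—X 11] → take Q—X (11); add X.
MST edges: R—V, Q—V, Q—T, U—V, U—W, S—U, P—S, Q—X; total weight 2+9+11+11+1+2+1+11 = 48.

48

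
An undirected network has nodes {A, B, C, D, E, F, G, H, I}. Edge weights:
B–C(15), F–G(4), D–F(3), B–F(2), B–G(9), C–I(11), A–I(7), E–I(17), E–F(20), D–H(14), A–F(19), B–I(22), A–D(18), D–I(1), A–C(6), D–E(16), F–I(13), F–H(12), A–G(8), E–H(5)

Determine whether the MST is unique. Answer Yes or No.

Sort edges by weight, then run Kruskal:
D–I (1): add — endpoints in different components.
B–F (2): add — endpoints in different components.
D–F (3): add — endpoints in different components.
F–G (4): add — endpoints in different components.
E–H (5): add — endpoints in different components.
A–C (6): add — endpoints in different components.
A–I (7): add — endpoints in different components.
A–G (8): skip — A and G already connected.
B–G (9): skip — B and G already connected.
C–I (11): skip — C and I already connected.
F–H (12): add — endpoints in different components.
Every non-tree edge has weight strictly greater than the heaviest edge on the tree path between its endpoints, so the MST is unique.

Yes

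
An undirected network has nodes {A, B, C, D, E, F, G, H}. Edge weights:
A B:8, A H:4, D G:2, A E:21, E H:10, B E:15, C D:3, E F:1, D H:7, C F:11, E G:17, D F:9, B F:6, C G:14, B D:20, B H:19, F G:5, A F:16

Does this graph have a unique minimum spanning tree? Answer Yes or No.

Yes

Kruskal: consider edges lightest-first.
E F (1): add — endpoints in different components.
D G (2): add — endpoints in different components.
C D (3): add — endpoints in different components.
A H (4): add — endpoints in different components.
F G (5): add — endpoints in different components.
B F (6): add — endpoints in different components.
D H (7): add — endpoints in different components.
Every non-tree edge has weight strictly greater than the heaviest edge on the tree path between its endpoints, so the MST is unique.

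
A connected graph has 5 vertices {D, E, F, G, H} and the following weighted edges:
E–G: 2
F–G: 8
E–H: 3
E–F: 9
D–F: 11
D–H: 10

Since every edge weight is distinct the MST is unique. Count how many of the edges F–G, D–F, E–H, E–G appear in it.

Sort edges by weight, then run Kruskal:
E–G (2): add — endpoints in different components.
E–H (3): add — endpoints in different components.
F–G (8): add — endpoints in different components.
E–F (9): skip — E and F already connected.
D–H (10): add — endpoints in different components.
MST edge set: {E–G, E–H, F–G, D–H}.
Of the listed edges, {F–G, E–H, E–G} are in the MST → 3.

3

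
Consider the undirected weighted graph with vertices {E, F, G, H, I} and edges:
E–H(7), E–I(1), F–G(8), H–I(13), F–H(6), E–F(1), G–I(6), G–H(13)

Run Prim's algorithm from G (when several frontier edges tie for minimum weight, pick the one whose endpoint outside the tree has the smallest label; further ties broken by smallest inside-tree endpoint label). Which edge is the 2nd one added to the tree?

Prim's algorithm from G:
Step 1: cheapest edge leaving the tree is G–I (6); add I.
Step 2: cheapest edge leaving the tree is E–I (1); add E.
Step 3: cheapest edge leaving the tree is E–F (1); add F.
Step 4: cheapest edge leaving the tree is F–H (6); add H.
The 2nd edge added is E–I.

E-I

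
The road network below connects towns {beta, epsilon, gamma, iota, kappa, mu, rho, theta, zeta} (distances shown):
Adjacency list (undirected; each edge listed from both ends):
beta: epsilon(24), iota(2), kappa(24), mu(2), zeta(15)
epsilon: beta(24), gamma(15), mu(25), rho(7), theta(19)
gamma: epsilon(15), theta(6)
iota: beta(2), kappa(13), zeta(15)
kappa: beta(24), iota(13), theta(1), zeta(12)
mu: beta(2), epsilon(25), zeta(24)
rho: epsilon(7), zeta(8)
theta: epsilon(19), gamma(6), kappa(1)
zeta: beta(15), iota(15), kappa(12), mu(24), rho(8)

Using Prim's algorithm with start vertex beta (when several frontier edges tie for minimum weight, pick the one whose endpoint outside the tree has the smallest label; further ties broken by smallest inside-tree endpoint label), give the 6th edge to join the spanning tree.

kappa-zeta

Prim's algorithm from beta:
Step 1: cheapest edge leaving the tree is beta iota (2); add iota.
Step 2: cheapest edge leaving the tree is beta mu (2); add mu.
Step 3: cheapest edge leaving the tree is iota kappa (13); add kappa.
Step 4: cheapest edge leaving the tree is kappa theta (1); add theta.
Step 5: cheapest edge leaving the tree is gamma theta (6); add gamma.
Step 6: cheapest edge leaving the tree is kappa zeta (12); add zeta.
Step 7: cheapest edge leaving the tree is rho zeta (8); add rho.
Step 8: cheapest edge leaving the tree is epsilon rho (7); add epsilon.
The 6th edge added is kappa zeta.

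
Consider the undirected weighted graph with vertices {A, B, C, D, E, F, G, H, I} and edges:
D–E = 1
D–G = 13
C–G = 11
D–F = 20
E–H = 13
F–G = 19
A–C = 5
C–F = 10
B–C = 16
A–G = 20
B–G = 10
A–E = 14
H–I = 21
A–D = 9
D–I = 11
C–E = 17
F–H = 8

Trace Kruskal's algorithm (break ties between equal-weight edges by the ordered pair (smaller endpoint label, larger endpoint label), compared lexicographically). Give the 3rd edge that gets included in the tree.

Kruskal's algorithm — process edges by increasing weight (ties by edge label):
D–E (1): add — endpoints in different components.
A–C (5): add — endpoints in different components.
F–H (8): add — endpoints in different components.
A–D (9): add — endpoints in different components.
B–G (10): add — endpoints in different components.
C–F (10): add — endpoints in different components.
C–G (11): add — endpoints in different components.
D–I (11): add — endpoints in different components.
The 3rd edge added is F–H.

F-H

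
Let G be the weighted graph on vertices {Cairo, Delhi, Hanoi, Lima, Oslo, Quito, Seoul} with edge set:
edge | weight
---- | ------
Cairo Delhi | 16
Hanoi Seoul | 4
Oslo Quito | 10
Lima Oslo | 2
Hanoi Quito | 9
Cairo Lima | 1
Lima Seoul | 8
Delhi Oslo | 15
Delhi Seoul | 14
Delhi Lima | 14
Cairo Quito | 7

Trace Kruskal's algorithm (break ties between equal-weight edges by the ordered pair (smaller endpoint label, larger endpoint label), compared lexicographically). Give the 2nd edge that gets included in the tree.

Lima-Oslo

Kruskal: consider edges lightest-first.
Cairo Lima (1): add — endpoints in different components.
Lima Oslo (2): add — endpoints in different components.
Hanoi Seoul (4): add — endpoints in different components.
Cairo Quito (7): add — endpoints in different components.
Lima Seoul (8): add — endpoints in different components.
Hanoi Quito (9): skip — Quito and Hanoi already connected.
Oslo Quito (10): skip — Quito and Oslo already connected.
Delhi Lima (14): add — endpoints in different components.
The 2nd edge added is Lima Oslo.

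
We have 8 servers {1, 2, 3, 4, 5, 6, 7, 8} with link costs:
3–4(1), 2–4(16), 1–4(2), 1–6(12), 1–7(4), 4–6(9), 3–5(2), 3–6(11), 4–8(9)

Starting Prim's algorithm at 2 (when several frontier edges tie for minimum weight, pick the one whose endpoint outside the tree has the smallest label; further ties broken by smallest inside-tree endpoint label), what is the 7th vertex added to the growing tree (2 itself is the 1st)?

Prim's algorithm from 2:
Step 1: frontier [2–4 16] → take 2–4 (16); add 4.
Step 2: frontier [3–4 1, 1–4 2, 4–6 9, 4–8 9] → take 3–4 (1); add 3.
Step 3: frontier [3–5 2, 3–6 11, 1–4 2, 4–6 9, 4–8 9] → take 1–4 (2); add 1.
Step 4: frontier [1–7 4, 1–6 12, 3–5 2, 3–6 11, 4–6 9, 4–8 9] → take 3–5 (2); add 5.
Step 5: frontier [1–7 4, 1–6 12, 3–6 11, 4–6 9, 4–8 9] → take 1–7 (4); add 7.
Step 6: frontier [1–6 12, 3–6 11, 4–6 9, 4–8 9] → take 4–6 (9); add 6.
Step 7: frontier [4–8 9] → take 4–8 (9); add 8.
Vertex order: 2, 4, 3, 1, 5, 7, 6, 8. The 7th vertex is 6.

6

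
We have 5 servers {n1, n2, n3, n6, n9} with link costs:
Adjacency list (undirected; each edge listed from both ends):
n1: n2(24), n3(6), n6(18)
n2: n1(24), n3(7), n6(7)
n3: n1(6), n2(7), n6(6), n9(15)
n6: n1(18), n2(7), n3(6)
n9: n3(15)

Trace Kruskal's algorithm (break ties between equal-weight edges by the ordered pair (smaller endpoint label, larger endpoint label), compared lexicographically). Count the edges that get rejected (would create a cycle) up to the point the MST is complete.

Sort edges by weight, then run Kruskal:
n1-n3 (6): add — endpoints in different components.
n3-n6 (6): add — endpoints in different components.
n2-n3 (7): add — endpoints in different components.
n2-n6 (7): skip — n2 and n6 already connected.
n3-n9 (15): add — endpoints in different components.
Edges rejected before the tree was complete: 1.

1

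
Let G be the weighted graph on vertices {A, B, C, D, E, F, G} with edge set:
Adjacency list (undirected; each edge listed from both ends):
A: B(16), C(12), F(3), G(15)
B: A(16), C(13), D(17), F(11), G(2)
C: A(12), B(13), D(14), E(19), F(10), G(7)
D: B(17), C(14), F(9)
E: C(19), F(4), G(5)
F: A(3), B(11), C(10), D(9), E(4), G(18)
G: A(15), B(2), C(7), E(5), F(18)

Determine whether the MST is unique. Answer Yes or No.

Kruskal: consider edges lightest-first.
B G (2): add. Components now {A} {B,G} {C} {D} {E} {F}
A F (3): add. Components now {A,F} {B,G} {C} {D} {E}
E F (4): add. Components now {A,E,F} {B,G} {C} {D}
E G (5): add. Components now {A,B,E,F,G} {C} {D}
C G (7): add. Components now {A,B,C,E,F,G} {D}
D F (9): add. Components now {A,B,C,D,E,F,G}
Every non-tree edge has weight strictly greater than the heaviest edge on the tree path between its endpoints, so the MST is unique.

Yes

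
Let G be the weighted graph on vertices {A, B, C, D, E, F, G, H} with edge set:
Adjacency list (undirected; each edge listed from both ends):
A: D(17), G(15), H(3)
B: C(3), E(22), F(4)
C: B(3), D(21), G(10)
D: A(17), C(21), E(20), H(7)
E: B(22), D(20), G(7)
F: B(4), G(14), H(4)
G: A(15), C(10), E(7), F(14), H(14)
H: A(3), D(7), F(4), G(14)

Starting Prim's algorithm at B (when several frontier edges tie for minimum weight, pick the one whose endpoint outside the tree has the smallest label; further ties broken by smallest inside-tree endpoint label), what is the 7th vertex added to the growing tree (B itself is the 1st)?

Prim, starting at B.
Step 1: frontier [B C 3, B F 4, B E 22] → take B C (3); add C.
Step 2: frontier [B F 4, B E 22, C G 10, C D 21] → take B F (4); add F.
Step 3: frontier [B E 22, C G 10, C D 21, F H 4, F G 14] → take F H (4); add H.
Step 4: frontier [B E 22, C G 10, C D 21, F G 14, A H 3, D H 7, G H 14] → take A H (3); add A.
Step 5: frontier [A G 15, A D 17, B E 22, C G 10, C D 21, F G 14, D H 7, G H 14] → take D H (7); add D.
Step 6: frontier [A G 15, B E 22, C G 10, D E 20, F G 14, G H 14] → take C G (10); add G.
Step 7: frontier [B E 22, D E 20, E G 7] → take E G (7); add E.
Vertex order: B, C, F, H, A, D, G, E. The 7th vertex is G.

G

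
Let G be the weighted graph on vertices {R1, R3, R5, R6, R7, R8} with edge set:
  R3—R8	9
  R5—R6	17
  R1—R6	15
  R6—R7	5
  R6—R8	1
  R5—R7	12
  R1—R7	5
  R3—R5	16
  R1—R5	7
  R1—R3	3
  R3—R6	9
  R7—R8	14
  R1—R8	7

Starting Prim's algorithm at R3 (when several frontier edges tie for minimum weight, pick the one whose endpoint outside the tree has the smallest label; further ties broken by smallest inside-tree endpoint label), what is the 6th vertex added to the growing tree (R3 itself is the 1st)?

Grow the tree from R3 using Prim:
Step 1: frontier [R1—R3 3, R3—R6 9, R3—R8 9, R3—R5 16] → take R1—R3 (3); add R1.
Step 2: frontier [R1—R7 5, R1—R5 7, R1—R8 7, R1—R6 15, R3—R6 9, R3—R8 9, R3—R5 16] → take R1—R7 (5); add R7.
Step 3: frontier [R1—R5 7, R1—R8 7, R1—R6 15, R3—R6 9, R3—R8 9, R3—R5 16, R6—R7 5, R5—R7 12, R7—R8 14] → take R6—R7 (5); add R6.
Step 4: frontier [R1—R5 7, R1—R8 7, R3—R8 9, R3—R5 16, R6—R8 1, R5—R6 17, R5—R7 12, R7—R8 14] → take R6—R8 (1); add R8.
Step 5: frontier [R1—R5 7, R3—R5 16, R5—R6 17, R5—R7 12] → take R1—R5 (7); add R5.
Vertex order: R3, R1, R7, R6, R8, R5. The 6th vertex is R5.

R5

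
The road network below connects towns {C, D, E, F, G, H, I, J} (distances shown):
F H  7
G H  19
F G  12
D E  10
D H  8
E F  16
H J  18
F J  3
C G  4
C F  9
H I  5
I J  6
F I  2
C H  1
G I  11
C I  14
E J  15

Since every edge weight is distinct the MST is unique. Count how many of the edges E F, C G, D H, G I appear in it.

2

Sort edges by weight, then run Kruskal:
C H (1): add — endpoints in different components.
F I (2): add — endpoints in different components.
F J (3): add — endpoints in different components.
C G (4): add — endpoints in different components.
H I (5): add — endpoints in different components.
I J (6): skip — I and J already connected.
F H (7): skip — F and H already connected.
D H (8): add — endpoints in different components.
C F (9): skip — C and F already connected.
D E (10): add — endpoints in different components.
MST edge set: {C H, F I, F J, C G, H I, D H, D E}.
Of the listed edges, {C G, D H} are in the MST → 2.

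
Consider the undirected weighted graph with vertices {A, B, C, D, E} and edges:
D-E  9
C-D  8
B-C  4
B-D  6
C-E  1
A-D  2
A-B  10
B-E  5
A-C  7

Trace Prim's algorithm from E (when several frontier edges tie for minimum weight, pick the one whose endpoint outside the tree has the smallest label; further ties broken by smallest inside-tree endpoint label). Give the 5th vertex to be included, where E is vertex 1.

Grow the tree from E using Prim:
Step 1: frontier [C-E 1, B-E 5, D-E 9] → take C-E (1); add C.
Step 2: frontier [B-C 4, A-C 7, C-D 8, B-E 5, D-E 9] → take B-C (4); add B.
Step 3: frontier [B-D 6, A-B 10, A-C 7, C-D 8, D-E 9] → take B-D (6); add D.
Step 4: frontier [A-B 10, A-C 7, A-D 2] → take A-D (2); add A.
Vertex order: E, C, B, D, A. The 5th vertex is A.

A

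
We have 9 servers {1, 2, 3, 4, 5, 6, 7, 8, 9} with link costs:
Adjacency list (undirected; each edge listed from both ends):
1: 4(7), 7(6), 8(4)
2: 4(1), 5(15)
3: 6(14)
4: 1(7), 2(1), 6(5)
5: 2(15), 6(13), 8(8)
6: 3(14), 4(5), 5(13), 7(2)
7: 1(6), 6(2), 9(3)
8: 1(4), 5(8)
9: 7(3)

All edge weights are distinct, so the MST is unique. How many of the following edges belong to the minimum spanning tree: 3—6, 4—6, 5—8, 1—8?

4

Kruskal's algorithm — process edges by increasing weight (ties by edge label):
2—4 (1): add — endpoints in different components.
6—7 (2): add — endpoints in different components.
7—9 (3): add — endpoints in different components.
1—8 (4): add — endpoints in different components.
4—6 (5): add — endpoints in different components.
1—7 (6): add — endpoints in different components.
1—4 (7): skip — 1 and 4 already connected.
5—8 (8): add — endpoints in different components.
5—6 (13): skip — 5 and 6 already connected.
3—6 (14): add — endpoints in different components.
MST edge set: {2—4, 6—7, 7—9, 1—8, 4—6, 1—7, 5—8, 3—6}.
Of the listed edges, {3—6, 4—6, 5—8, 1—8} are in the MST → 4.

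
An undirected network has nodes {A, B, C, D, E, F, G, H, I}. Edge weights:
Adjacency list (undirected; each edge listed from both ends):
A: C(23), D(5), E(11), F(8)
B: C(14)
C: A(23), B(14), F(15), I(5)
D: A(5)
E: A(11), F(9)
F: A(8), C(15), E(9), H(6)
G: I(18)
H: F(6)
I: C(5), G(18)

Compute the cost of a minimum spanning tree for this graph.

Sort edges by weight, then run Kruskal:
A—D (5): add — endpoints in different components.
C—I (5): add — endpoints in different components.
F—H (6): add — endpoints in different components.
A—F (8): add — endpoints in different components.
E—F (9): add — endpoints in different components.
A—E (11): skip — A and E already connected.
B—C (14): add — endpoints in different components.
C—F (15): add — endpoints in different components.
G—I (18): add — endpoints in different components.
MST edges: A—D, C—I, F—H, A—F, E—F, B—C, C—F, G—I; total weight 5+5+6+8+9+14+15+18 = 80.

80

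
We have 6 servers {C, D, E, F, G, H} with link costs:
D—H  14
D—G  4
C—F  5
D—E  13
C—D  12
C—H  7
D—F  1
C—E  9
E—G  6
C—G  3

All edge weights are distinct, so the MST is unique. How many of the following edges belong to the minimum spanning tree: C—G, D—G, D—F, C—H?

Kruskal's algorithm — process edges by increasing weight (ties by edge label):
D—F (1): add. Components now {C} {D,F} {E} {G} {H}
C—G (3): add. Components now {C,G} {D,F} {E} {H}
D—G (4): add. Components now {C,D,F,G} {E} {H}
C—F (5): skip — C and F already connected.
E—G (6): add. Components now {C,D,E,F,G} {H}
C—H (7): add. Components now {C,D,E,F,G,H}
MST edge set: {D—F, C—G, D—G, E—G, C—H}.
Of the listed edges, {C—G, D—G, D—F, C—H} are in the MST → 4.

4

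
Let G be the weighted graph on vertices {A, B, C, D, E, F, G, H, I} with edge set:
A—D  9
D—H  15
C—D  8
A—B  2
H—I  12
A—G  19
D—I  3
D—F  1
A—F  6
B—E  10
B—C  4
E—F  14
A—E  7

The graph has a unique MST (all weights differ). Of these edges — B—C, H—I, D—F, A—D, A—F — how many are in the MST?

4

Kruskal's algorithm — process edges by increasing weight (ties by edge label):
D—F (1): add — endpoints in different components.
A—B (2): add — endpoints in different components.
D—I (3): add — endpoints in different components.
B—C (4): add — endpoints in different components.
A—F (6): add — endpoints in different components.
A—E (7): add — endpoints in different components.
C—D (8): skip — C and D already connected.
A—D (9): skip — A and D already connected.
B—E (10): skip — B and E already connected.
H—I (12): add — endpoints in different components.
E—F (14): skip — E and F already connected.
D—H (15): skip — D and H already connected.
A—G (19): add — endpoints in different components.
MST edge set: {D—F, A—B, D—I, B—C, A—F, A—E, H—I, A—G}.
Of the listed edges, {B—C, H—I, D—F, A—F} are in the MST → 4.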